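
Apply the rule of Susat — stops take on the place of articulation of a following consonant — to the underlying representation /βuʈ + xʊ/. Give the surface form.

/ʈ/ is a voiceless retroflex stop. The following trigger /x/ is velar, so /ʈ/ must become velar as well.
The voiceless velar stop is [k], so /ʈ/ → [k].

[βukxʊ]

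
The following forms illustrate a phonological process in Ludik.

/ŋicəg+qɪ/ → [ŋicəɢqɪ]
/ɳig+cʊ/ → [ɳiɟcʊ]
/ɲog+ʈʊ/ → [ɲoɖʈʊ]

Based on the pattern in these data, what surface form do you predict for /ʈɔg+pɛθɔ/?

[ʈɔbpɛθɔ]

The data show regressive place assimilation: /g/ → [ɢ] before /q/; /g/ → [ɟ] before /c/; /g/ → [ɖ] before /ʈ/. In each pair only place changes, matching the following consonant, while manner and voice stay constant.
/g/ is a voiced velar stop. The following trigger /p/ is bilabial, so /g/ must become bilabial as well.
A voiced bilabial stop is [b], so the surface segment is [b].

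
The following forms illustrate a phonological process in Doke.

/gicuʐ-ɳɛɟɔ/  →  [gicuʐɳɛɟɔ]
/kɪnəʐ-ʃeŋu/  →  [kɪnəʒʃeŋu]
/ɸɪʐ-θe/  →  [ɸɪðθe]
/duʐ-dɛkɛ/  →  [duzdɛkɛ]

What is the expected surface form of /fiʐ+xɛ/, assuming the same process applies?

The data show regressive place assimilation: /ʐ/ → [ʒ] before /ʃ/; /ʐ/ → [ð] before /θ/; /ʐ/ → [z] before /d/. In each pair only place changes, matching the following consonant, while manner and voice stay constant.
No alternation appears in [gicuʐɳɛɟɔ]: there the adjacent consonants already agree in place (/ʐ/ and /ɳ/ are both retroflex), so this form is consistent with the same rule.
The rule targets /ʐ/ (voiced retroflex fricative), which sits before the trigger /x/ (velar).
A voiced velar fricative is [ɣ], so the surface segment is [ɣ].

[fiɣxɛ]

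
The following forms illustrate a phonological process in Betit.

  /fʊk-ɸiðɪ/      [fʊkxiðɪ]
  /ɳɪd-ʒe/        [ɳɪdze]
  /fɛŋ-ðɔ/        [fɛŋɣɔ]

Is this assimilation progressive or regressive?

progressive

The segment that alternates is /ɸ/, which surfaces as [x] when adjacent to /k/.
/ɸ/ is bilabial while /k/ is velar; the output [x] is velar, matching the trigger — so the feature that spreads is place.
The same holds elsewhere in the data: /ʒ/ → [z] after /d/ (postalveolar → alveolar, matching alveolar); /ð/ → [ɣ] after /ŋ/ (dental → velar, matching velar) — only place changes, and always toward the preceding segment.
Since the segment that changes follows the conditioning segment, the assimilation is progressive.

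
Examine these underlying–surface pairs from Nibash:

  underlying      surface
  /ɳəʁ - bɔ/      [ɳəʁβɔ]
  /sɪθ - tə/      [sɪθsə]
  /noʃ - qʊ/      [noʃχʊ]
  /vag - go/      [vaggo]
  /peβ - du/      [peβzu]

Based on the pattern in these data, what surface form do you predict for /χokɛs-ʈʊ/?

The data show progressive manner assimilation: /b/ → [β] after /ʁ/; /t/ → [s] after /θ/; /q/ → [χ] after /ʃ/; /d/ → [z] after /β/. In each pair only manner changes, matching the preceding consonant, while place and voice stay constant.
No alternation appears in [vaggo]: there the adjacent consonants already agree in manner (/g/ and /g/ are both stops), so this form is consistent with the same rule.
The rule targets /ʈ/ (voiceless retroflex stop), which sits after the trigger /s/ (fricative).
A voiceless retroflex fricative is [ʂ], so the surface segment is [ʂ].

[χokɛsʂʊ]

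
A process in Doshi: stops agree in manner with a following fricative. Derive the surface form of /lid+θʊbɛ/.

[lizθʊbɛ]

/d/ is a voiced alveolar stop. The following trigger /θ/ is a fricative, so /d/ must become a fricative as well.
The voiced alveolar fricative is [z], so /d/ → [z].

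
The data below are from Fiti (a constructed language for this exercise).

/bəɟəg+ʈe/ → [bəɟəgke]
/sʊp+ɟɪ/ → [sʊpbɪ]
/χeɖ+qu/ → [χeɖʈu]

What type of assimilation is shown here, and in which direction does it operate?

Comparing underlying and surface forms, /ʈ/ → [k] is the alternation; the neighbouring /g/ is constant.
/ʈ/ is retroflex while /g/ is velar; the output [k] is velar, matching the trigger — so the feature that spreads is place.
Manner and voice are unchanged, so the assimilation is partial, not total.
Checking the remaining alternations: /ɟ/ → [b] after /p/ (palatal → bilabial, matching bilabial); /q/ → [ʈ] after /ɖ/ (uvular → retroflex, matching retroflex) — only place changes, and always toward the preceding segment.
The trigger is the preceding segment, so the direction is progressive (perseverative).

progressive place assimilation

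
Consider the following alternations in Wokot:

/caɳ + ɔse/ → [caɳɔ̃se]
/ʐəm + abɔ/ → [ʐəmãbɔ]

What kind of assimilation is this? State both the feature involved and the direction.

The vowel /ɔ/ surfaces as nasalised [ɔ̃] next to the preceding nasal /ɳ/ — it has acquired the [+nasal] feature of its neighbour.
Likewise in the remaining data: /a/ → [ã] after /m/ — each time a vowel is nasalised next to a preceding nasal.
Because the conditioning nasal is to the left of the vowel that changes, the process is progressive (perseverative).

progressive nasality assimilation (vowel nasalisation)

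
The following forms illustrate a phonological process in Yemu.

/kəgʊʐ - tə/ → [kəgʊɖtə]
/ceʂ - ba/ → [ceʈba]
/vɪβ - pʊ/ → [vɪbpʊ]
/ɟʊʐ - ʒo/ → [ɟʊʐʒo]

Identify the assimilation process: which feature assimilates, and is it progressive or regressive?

regressive manner assimilation

Comparing underlying and surface forms, /ʐ/ → [ɖ] is the alternation; the neighbouring /t/ is constant.
/ʐ/ is a fricative while /t/ is a stop; the output [ɖ] is a stop, matching the trigger — so the feature that spreads is manner.
Place and voice are unchanged, so the assimilation is partial, not total.
The same holds elsewhere in the data: /ʂ/ → [ʈ] before /b/ (fricative → stop, matching a stop); /β/ → [b] before /p/ (fricative → stop, matching a stop) — only manner changes, and always toward the following segment.
No alternation appears in [ɟʊʐʒo]: there the adjacent consonants already agree in manner (/ʐ/ and /ʒ/ are both fricatives), so this form is consistent with the same rule.
The trigger is the following segment, so the direction is regressive (anticipatory).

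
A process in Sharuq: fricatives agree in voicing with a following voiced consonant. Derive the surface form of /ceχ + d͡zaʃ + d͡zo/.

/χ/ is a voiceless uvular fricative. The following trigger /d͡z/ is voiced, so /χ/ must become voiced as well.
The voiced uvular fricative is [ʁ], so /χ/ → [ʁ].
The same rule applies at the second boundary: /ʃ/ → [ʒ] next to /d͡z/.

[ceʁd͡zaʒd͡zo]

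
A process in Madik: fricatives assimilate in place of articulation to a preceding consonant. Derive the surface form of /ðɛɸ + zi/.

[ðɛɸβi]

/z/ is a voiced alveolar fricative. The preceding trigger /ɸ/ is bilabial, so /z/ must become bilabial as well.
A voiced bilabial fricative is [β], so the surface segment is [β].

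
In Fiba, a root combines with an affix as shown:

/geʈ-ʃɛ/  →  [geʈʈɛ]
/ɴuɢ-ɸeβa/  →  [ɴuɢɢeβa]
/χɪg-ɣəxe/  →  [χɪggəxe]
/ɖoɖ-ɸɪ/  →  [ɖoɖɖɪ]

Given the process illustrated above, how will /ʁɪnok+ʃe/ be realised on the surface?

[ʁɪnokke]

The data show progressive total assimilation (/ʃ/ → [ʈ] after /ʈ/; /ɸ/ → [ɢ] after /ɢ/; /ɣ/ → [g] after /g/; /ɸ/ → [ɖ] after /ɖ/): in every case the target segment becomes identical to its preceding neighbour, copying more than a single feature.
/ʃ/ is the segment targeted by the rule; it sits immediately after /k/, so it assimilates completely and surfaces as [k].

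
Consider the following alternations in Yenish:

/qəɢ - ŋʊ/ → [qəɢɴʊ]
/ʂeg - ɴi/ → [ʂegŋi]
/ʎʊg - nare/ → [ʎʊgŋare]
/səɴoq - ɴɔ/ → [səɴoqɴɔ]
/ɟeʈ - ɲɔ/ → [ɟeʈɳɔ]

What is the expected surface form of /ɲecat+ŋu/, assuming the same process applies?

[ɲecatnu]

The data show progressive place assimilation: /ŋ/ → [ɴ] after /ɢ/; /ɴ/ → [ŋ] after /g/; /n/ → [ŋ] after /g/; /ɲ/ → [ɳ] after /ʈ/. In each pair only place changes, matching the preceding consonant, while manner and voice stay constant.
No alternation appears in [səɴoqɴɔ]: there the adjacent consonants already agree in place (/ɴ/ and /q/ are both uvular), so this form is consistent with the same rule.
/ŋ/ is a voiced velar nasal. The preceding trigger /t/ is alveolar, so /ŋ/ must become alveolar as well.
The voiced alveolar nasal is [n], so /ŋ/ → [n].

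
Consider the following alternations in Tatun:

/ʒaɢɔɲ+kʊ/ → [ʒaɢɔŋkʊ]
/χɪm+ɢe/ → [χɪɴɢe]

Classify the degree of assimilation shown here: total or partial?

partial assimilation

The segment that alternates is /ɲ/, which surfaces as [ŋ] when adjacent to /k/.
The change palatal → velar matches the place of the following /k/, identifying this as place assimilation.
Manner and voice are unchanged, so the assimilation is partial, not total.
Checking the remaining alternation: /m/ → [ɴ] before /ɢ/ (bilabial → uvular, matching uvular) — only place changes, and always toward the following segment.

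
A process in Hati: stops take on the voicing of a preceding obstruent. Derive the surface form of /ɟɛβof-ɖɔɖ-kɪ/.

/ɖ/ is a voiced retroflex stop. The preceding trigger /f/ is voiceless, so /ɖ/ must become voiceless as well.
Changing only its voicing to voiceless gives [ʈ] — the voiceless retroflex stop.
At the second juncture, /k/ likewise becomes [g] adjacent to /ɖ/.

[ɟɛβofʈɔɖgɪ]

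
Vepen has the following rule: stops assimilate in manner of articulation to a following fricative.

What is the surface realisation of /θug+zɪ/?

/g/ is a voiced velar stop. The following trigger /z/ is a fricative, so /g/ must become a fricative as well.
Changing only its manner to fricative gives [ɣ] — the voiced velar fricative.

[θuɣzɪ]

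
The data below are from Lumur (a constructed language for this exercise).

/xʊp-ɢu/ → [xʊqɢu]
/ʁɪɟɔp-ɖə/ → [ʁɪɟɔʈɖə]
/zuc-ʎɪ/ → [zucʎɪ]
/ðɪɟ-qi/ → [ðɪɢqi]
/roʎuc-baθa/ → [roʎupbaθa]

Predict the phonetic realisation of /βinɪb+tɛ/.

The data show regressive place assimilation: /p/ → [q] before /ɢ/; /p/ → [ʈ] before /ɖ/; /ɟ/ → [ɢ] before /q/; /c/ → [p] before /b/. In each pair only place changes, matching the following consonant, while manner and voice stay constant.
No alternation appears in [zucʎɪ]: there the adjacent consonants already agree in place (/c/ and /ʎ/ are both palatal), so this form is consistent with the same rule.
The rule targets /b/ (voiced bilabial stop), which sits before the trigger /t/ (alveolar).
Changing only its place to alveolar gives [d] — the voiced alveolar stop.

[βinɪdtɛ]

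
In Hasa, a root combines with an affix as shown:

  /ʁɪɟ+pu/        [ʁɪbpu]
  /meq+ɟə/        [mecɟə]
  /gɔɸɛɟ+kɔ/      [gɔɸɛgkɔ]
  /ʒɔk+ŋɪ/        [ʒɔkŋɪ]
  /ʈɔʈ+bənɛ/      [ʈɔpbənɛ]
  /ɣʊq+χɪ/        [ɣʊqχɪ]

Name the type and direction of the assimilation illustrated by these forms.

regressive place assimilation

The segment that alternates is /ɟ/, which surfaces as [b] when adjacent to /p/.
/ɟ/ is palatal while /p/ is bilabial; the output [b] is bilabial, matching the trigger — so the feature that spreads is place.
Manner and voice are unchanged, so the assimilation is partial, not total.
The same holds elsewhere in the data: /q/ → [c] before /ɟ/ (uvular → palatal, matching palatal); /ɟ/ → [g] before /k/ (palatal → velar, matching velar); /ʈ/ → [p] before /b/ (retroflex → bilabial, matching bilabial) — only place changes, and always toward the following segment.
Nothing changes in [ʒɔkŋɪ], [ɣʊqχɪ]: there the adjacent consonants already agree in place (/k/ and /ŋ/ are both velar; /q/ and /χ/ are both uvular), so these forms are consistent with the same rule.
Since the segment that changes precedes the conditioning segment, the assimilation is regressive.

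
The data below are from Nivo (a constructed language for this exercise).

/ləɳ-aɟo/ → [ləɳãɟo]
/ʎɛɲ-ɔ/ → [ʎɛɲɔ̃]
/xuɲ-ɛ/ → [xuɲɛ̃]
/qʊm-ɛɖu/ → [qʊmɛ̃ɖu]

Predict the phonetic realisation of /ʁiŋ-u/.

The data show progressive nasality assimilation (vowel nasalisation): /a/ → [ã] after /ɳ/; /ɔ/ → [ɔ̃] after /ɲ/; /ɛ/ → [ɛ̃] after /ɲ/; /ɛ/ → [ɛ̃] after /m/ — a vowel is nasalised by an immediately preceding nasal consonant.
/u/ sits next to the nasal /ŋ/ and is therefore nasalised to [ũ].

[ʁiŋũ]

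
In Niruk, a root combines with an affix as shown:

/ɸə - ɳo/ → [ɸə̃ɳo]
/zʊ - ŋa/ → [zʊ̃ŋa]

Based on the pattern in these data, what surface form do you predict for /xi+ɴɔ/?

[xĩɴɔ]

The data show regressive nasality assimilation (vowel nasalisation): /ə/ → [ə̃] before /ɳ/; /ʊ/ → [ʊ̃] before /ŋ/ — a vowel is nasalised by an immediately following nasal consonant.
The vowel /i/ is adjacent to the following nasal /ɴ/, so it acquires [+nasal] and surfaces as [ĩ].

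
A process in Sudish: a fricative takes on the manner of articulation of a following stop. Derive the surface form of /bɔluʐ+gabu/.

The rule targets /ʐ/ (voiced retroflex fricative), which sits before the trigger /g/ (stop).
A voiced retroflex stop is [ɖ], so the surface segment is [ɖ].

[bɔluɖgabu]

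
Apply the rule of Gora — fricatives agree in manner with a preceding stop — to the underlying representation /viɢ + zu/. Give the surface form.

The rule targets /z/ (voiced alveolar fricative), which sits after the trigger /ɢ/ (stop).
The voiced alveolar stop is [d], so /z/ → [d].

[viɢdu]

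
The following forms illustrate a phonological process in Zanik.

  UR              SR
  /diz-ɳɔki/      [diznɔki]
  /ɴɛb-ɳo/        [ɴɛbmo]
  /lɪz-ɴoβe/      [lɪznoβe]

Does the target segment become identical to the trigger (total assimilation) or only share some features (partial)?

partial assimilation

Underlying /ɳ/ is realised as [n] next to /z/; /z/ itself does not change.
The change retroflex → alveolar matches the place of the preceding /z/, identifying this as place assimilation.
Manner and voice are unchanged, so the assimilation is partial, not total.
Checking the remaining alternations: /ɳ/ → [m] after /b/ (retroflex → bilabial, matching bilabial); /ɴ/ → [n] after /z/ (uvular → alveolar, matching alveolar) — only place changes, and always toward the preceding segment.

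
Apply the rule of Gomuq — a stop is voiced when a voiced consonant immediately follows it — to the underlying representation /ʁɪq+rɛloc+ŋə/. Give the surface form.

/q/ is a voiceless uvular stop. The following trigger /r/ is voiced, so /q/ must become voiced as well.
The voiced uvular stop is [ɢ], so /q/ → [ɢ].
The same rule applies at the second boundary: /c/ → [ɟ] next to /ŋ/.

[ʁɪɢrɛloɟŋə]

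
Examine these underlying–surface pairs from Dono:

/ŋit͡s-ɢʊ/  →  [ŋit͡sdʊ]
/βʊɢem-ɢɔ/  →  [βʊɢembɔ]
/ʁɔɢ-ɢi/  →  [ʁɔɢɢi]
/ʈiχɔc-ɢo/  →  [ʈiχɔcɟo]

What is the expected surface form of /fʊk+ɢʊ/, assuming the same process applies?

[fʊkgʊ]

The data show progressive place assimilation: /ɢ/ → [d] after /t͡s/; /ɢ/ → [b] after /m/; /ɢ/ → [ɟ] after /c/. In each pair only place changes, matching the preceding consonant, while manner and voice stay constant.
Nothing changes in [ʁɔɢɢi]: there the adjacent consonants already agree in place (/ɢ/ and /ɢ/ are both uvular), so this form is consistent with the same rule.
The rule targets /ɢ/ (voiced uvular stop), which sits after the trigger /k/ (velar).
Changing only its place to velar gives [g] — the voiced velar stop.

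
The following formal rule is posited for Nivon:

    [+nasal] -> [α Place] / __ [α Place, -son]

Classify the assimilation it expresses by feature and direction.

The shared variable α links the value of the place features (abbreviated [Place]) on the target to the same value on the neighbouring segment, so place is the feature that assimilates.
Since the environment is written after the underscore, the trigger follows the target; the direction is regressive.

regressive place assimilation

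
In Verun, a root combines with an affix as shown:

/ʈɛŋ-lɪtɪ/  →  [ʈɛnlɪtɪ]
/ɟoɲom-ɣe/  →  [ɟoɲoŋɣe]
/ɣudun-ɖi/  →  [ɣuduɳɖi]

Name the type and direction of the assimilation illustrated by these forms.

Comparing underlying and surface forms, /ŋ/ → [n] is the alternation; the neighbouring /l/ is constant.
/ŋ/ is velar while /l/ is alveolar; the output [n] is alveolar, matching the trigger — so the feature that spreads is place.
Manner and voice are unchanged, so the assimilation is partial, not total.
The other alternating forms pattern the same way: /m/ → [ŋ] before /ɣ/ (bilabial → velar, matching velar); /n/ → [ɳ] before /ɖ/ (alveolar → retroflex, matching retroflex) — only place changes, and always toward the following segment.
The trigger is the following segment, so the direction is regressive (anticipatory).

regressive place assimilation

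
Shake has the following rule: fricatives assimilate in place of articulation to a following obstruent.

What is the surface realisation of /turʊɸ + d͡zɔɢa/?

/ɸ/ is a voiceless bilabial fricative. The following trigger /d͡z/ is alveolar, so /ɸ/ must become alveolar as well.
A voiceless alveolar fricative is [s], so the surface segment is [s].

[turʊsd͡zɔɢa]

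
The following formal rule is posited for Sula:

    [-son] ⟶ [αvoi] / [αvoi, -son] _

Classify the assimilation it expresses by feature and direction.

progressive voicing assimilation

The rule copies [voi] from the environment onto the target, so the assimilating feature is voicing.
The conditioning segment sits to the left of the focus bar, meaning the trigger precedes the segment that changes — progressive assimilation.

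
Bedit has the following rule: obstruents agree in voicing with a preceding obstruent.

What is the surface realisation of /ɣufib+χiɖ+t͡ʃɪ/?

/χ/ is a voiceless uvular fricative. The preceding trigger /b/ is voiced, so /χ/ must become voiced as well.
A voiced uvular fricative is [ʁ], so the surface segment is [ʁ].
At the second juncture, /t͡ʃ/ likewise becomes [d͡ʒ] adjacent to /ɖ/.

[ɣufibʁiɖd͡ʒɪ]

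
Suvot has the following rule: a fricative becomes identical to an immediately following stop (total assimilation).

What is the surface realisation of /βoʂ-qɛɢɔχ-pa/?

/ʂ/ is the segment targeted by the rule; it sits immediately before /q/, so it assimilates completely and surfaces as [q].
The same rule applies at the second boundary: /χ/ → [p] next to /p/.

[βoqqɛɢɔppa]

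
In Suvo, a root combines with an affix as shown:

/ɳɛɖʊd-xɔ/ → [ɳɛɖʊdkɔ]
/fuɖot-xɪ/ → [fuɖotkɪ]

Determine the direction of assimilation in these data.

progressive

The segment that alternates is /x/, which surfaces as [k] when adjacent to /d/.
The change fricative → stop matches the manner of the preceding /d/, identifying this as manner assimilation.
The same holds elsewhere in the data: /x/ → [k] after /t/ (fricative → stop, matching a stop) — only manner changes, and always toward the preceding segment.
The trigger is the preceding segment, so the direction is progressive (perseverative).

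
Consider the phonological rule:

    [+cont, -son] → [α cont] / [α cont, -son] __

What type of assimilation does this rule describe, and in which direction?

The rule copies [cont] (continuancy) from the environment onto the target fricatives; since [±cont] encodes the stop/fricative manner contrast, the assimilating dimension is manner.
Since the environment is written before the underscore, the trigger precedes the target; the direction is progressive.

progressive manner assimilation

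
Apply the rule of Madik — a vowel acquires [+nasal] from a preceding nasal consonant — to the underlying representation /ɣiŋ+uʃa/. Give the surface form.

[ɣiŋũʃa]

The vowel /u/ is adjacent to the preceding nasal /ŋ/, so it acquires [+nasal] and surfaces as [ũ].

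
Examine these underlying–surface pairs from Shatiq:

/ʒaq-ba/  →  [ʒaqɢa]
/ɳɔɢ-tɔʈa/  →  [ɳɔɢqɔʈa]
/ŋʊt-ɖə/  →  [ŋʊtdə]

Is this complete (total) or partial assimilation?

partial assimilation

Underlying /b/ is realised as [ɢ] next to /q/; /q/ itself does not change.
The change bilabial → uvular matches the place of the preceding /q/, identifying this as place assimilation.
Manner and voice are unchanged, so the assimilation is partial, not total.
The same holds elsewhere in the data: /t/ → [q] after /ɢ/ (alveolar → uvular, matching uvular); /ɖ/ → [d] after /t/ (retroflex → alveolar, matching alveolar) — only place changes, and always toward the preceding segment.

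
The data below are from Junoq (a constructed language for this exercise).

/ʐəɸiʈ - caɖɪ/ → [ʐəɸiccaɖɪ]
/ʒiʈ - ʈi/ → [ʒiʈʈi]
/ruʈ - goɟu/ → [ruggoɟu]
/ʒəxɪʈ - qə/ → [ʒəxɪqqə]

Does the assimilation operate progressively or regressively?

regressive

Comparing underlying and surface forms, /ʈ/ → [c] is the alternation; the neighbouring /c/ is constant.
The output [c] is identical to the trigger /c/ — every feature (place, manner, voicing) has been copied — so this is total assimilation.
The other forms behave the same way: /ʈ/ → [g] before /g/; /ʈ/ → [q] before /q/ — in each case the output is a copy of the following consonant.
In [ʒiʈʈi] the two consonants at the boundary are already identical (/ʈ/ + /ʈ/), so the rule applies vacuously and nothing changes.
Since the segment that changes precedes the conditioning segment, the assimilation is regressive.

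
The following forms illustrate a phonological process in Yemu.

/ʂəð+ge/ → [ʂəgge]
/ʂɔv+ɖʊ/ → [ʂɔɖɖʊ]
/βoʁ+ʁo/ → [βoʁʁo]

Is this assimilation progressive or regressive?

regressive

The segment that alternates is /ð/, which surfaces as [g] when adjacent to /g/.
The output [g] is identical to the trigger /g/ — every feature (place, manner, voicing) has been copied — so this is total assimilation.
The other form behaves the same way: /v/ → [ɖ] before /ɖ/ — in each case the output is a copy of the following consonant.
In [βoʁʁo] the two consonants at the boundary are already identical (/ʁ/ + /ʁ/), so the rule applies vacuously and nothing changes.
Since the segment that changes precedes the conditioning segment, the assimilation is regressive.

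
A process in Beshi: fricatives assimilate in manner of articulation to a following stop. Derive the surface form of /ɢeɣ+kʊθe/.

/ɣ/ is a voiced velar fricative. The following trigger /k/ is a stop, so /ɣ/ must become a stop as well.
The voiced velar stop is [g], so /ɣ/ → [g].

[ɢegkʊθe]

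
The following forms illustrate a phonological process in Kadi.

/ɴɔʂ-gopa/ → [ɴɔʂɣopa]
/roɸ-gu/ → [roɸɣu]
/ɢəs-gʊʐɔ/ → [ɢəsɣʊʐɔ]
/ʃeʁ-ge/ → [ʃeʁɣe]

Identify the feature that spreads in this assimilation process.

Underlying /g/ is realised as [ɣ] next to /ʂ/; /ʂ/ itself does not change.
/g/ is a stop while /ʂ/ is a fricative; the output [ɣ] is a fricative, matching the trigger — so the feature that spreads is manner.
Checking the remaining alternations: /g/ → [ɣ] after /ɸ/ (stop → fricative, matching a fricative); /g/ → [ɣ] after /s/ (stop → fricative, matching a fricative); /g/ → [ɣ] after /ʁ/ (stop → fricative, matching a fricative) — only manner changes, and always toward the preceding segment.

manner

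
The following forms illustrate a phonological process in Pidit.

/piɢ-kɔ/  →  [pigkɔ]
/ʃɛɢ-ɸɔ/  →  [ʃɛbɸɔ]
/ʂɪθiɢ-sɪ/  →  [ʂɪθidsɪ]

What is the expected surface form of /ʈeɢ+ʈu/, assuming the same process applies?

The data show regressive place assimilation: /ɢ/ → [g] before /k/; /ɢ/ → [b] before /ɸ/; /ɢ/ → [d] before /s/. In each pair only place changes, matching the following consonant, while manner and voice stay constant.
/ɢ/ is a voiced uvular stop. The following trigger /ʈ/ is retroflex, so /ɢ/ must become retroflex as well.
A voiced retroflex stop is [ɖ], so the surface segment is [ɖ].

[ʈeɖʈu]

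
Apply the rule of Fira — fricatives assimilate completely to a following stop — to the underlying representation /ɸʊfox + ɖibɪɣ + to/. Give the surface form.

/x/ is the segment targeted by the rule; it sits immediately before /ɖ/, so it assimilates completely and surfaces as [ɖ].
At the second juncture, /ɣ/ likewise becomes [t] adjacent to /t/.

[ɸʊfoɖɖibɪtto]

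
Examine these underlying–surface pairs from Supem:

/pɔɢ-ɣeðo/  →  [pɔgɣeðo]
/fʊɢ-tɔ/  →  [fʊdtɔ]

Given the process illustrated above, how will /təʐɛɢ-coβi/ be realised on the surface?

The data show regressive place assimilation: /ɢ/ → [g] before /ɣ/; /ɢ/ → [d] before /t/. In each pair only place changes, matching the following consonant, while manner and voice stay constant.
The rule targets /ɢ/ (voiced uvular stop), which sits before the trigger /c/ (palatal).
Changing only its place to palatal gives [ɟ] — the voiced palatal stop.

[təʐɛɟcoβi]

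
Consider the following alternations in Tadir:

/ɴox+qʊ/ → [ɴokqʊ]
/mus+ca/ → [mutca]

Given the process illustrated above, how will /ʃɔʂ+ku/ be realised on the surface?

[ʃɔʈku]

The data show regressive manner assimilation: /x/ → [k] before /q/; /s/ → [t] before /c/. In each pair only manner changes, matching the following consonant, while place and voice stay constant.
/ʂ/ is a voiceless retroflex fricative. The following trigger /k/ is a stop, so /ʂ/ must become a stop as well.
Changing only its manner to stop gives [ʈ] — the voiceless retroflex stop.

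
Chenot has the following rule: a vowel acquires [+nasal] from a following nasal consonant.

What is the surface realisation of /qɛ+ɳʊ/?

The vowel /ɛ/ is adjacent to the following nasal /ɳ/, so it acquires [+nasal] and surfaces as [ɛ̃].

[qɛ̃ɳʊ]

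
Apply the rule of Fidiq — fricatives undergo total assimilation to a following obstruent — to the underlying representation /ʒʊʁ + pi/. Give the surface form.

/ʁ/ is the segment targeted by the rule; it sits immediately before /p/, so it assimilates completely and surfaces as [p].

[ʒʊppi]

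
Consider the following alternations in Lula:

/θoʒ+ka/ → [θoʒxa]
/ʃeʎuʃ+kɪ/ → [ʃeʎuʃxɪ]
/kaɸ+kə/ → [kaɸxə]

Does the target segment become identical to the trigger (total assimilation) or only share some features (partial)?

partial assimilation

The segment that alternates is /k/, which surfaces as [x] when adjacent to /ʒ/.
The change stop → fricative matches the manner of the preceding /ʒ/, identifying this as manner assimilation.
Place and voice are unchanged, so the assimilation is partial, not total.
The same holds elsewhere in the data: /k/ → [x] after /ʃ/ (stop → fricative, matching a fricative); /k/ → [x] after /ɸ/ (stop → fricative, matching a fricative) — only manner changes, and always toward the preceding segment.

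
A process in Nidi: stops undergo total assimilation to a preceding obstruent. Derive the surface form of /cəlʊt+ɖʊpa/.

[cəlʊttʊpa]

/ɖ/ is the segment targeted by the rule; it sits immediately after /t/, so it assimilates completely and surfaces as [t].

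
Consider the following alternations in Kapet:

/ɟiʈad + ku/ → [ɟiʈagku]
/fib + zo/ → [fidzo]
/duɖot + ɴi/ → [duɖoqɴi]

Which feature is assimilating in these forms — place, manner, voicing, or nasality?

Comparing underlying and surface forms, /d/ → [g] is the alternation; the neighbouring /k/ is constant.
/d/ is alveolar while /k/ is velar; the output [g] is velar, matching the trigger — so the feature that spreads is place.
The other alternating forms pattern the same way: /b/ → [d] before /z/ (bilabial → alveolar, matching alveolar); /t/ → [q] before /ɴ/ (alveolar → uvular, matching uvular) — only place changes, and always toward the following segment.

place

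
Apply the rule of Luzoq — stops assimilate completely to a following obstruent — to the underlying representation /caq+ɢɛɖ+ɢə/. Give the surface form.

[caɢɢɛɢɢə]

/q/ is the segment targeted by the rule; it sits immediately before /ɢ/, so it assimilates completely and surfaces as [ɢ].
The same rule applies at the second boundary: /ɖ/ → [ɢ] next to /ɢ/.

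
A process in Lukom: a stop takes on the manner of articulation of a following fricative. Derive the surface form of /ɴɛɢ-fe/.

/ɢ/ is a voiced uvular stop. The following trigger /f/ is a fricative, so /ɢ/ must become a fricative as well.
A voiced uvular fricative is [ʁ], so the surface segment is [ʁ].

[ɴɛʁfe]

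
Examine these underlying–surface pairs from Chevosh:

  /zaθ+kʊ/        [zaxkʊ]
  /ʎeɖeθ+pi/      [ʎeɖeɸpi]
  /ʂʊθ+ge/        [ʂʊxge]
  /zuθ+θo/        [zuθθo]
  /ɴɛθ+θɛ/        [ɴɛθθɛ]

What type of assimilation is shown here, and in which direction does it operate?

Comparing underlying and surface forms, /θ/ → [x] is the alternation; the neighbouring /k/ is constant.
/θ/ is dental while /k/ is velar; the output [x] is velar, matching the trigger — so the feature that spreads is place.
Manner and voice are unchanged, so the assimilation is partial, not total.
The same holds elsewhere in the data: /θ/ → [ɸ] before /p/ (dental → bilabial, matching bilabial); /θ/ → [x] before /g/ (dental → velar, matching velar) — only place changes, and always toward the following segment.
Nothing changes in [zuθθo], [ɴɛθθɛ]: there the adjacent consonants already agree in place (/θ/ and /θ/ are both dental; /θ/ and /θ/ are both dental), so these forms are consistent with the same rule.
Since the segment that changes precedes the conditioning segment, the assimilation is regressive.

regressive place assimilation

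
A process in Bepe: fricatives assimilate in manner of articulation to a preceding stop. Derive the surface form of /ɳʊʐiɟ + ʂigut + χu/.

The rule targets /ʂ/ (voiceless retroflex fricative), which sits after the trigger /ɟ/ (stop).
Changing only its manner to stop gives [ʈ] — the voiceless retroflex stop.
At the second juncture, /χ/ likewise becomes [q] adjacent to /t/.

[ɳʊʐiɟʈigutqu]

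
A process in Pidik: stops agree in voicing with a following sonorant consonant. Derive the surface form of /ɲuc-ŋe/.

[ɲuɟŋe]

/c/ is a voiceless palatal stop. The following trigger /ŋ/ is voiced, so /c/ must become voiced as well.
A voiced palatal stop is [ɟ], so the surface segment is [ɟ].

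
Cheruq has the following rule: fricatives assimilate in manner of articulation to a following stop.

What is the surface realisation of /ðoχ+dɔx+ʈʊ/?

The rule targets /χ/ (voiceless uvular fricative), which sits before the trigger /d/ (stop).
Changing only its manner to stop gives [q] — the voiceless uvular stop.
The same rule applies at the second boundary: /x/ → [k] next to /ʈ/.

[ðoqdɔkʈʊ]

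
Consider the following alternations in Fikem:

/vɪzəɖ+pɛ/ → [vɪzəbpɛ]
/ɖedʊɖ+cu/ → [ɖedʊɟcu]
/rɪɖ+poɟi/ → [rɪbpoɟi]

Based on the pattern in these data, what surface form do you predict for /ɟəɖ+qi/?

The data show regressive place assimilation: /ɖ/ → [b] before /p/; /ɖ/ → [ɟ] before /c/. In each pair only place changes, matching the following consonant, while manner and voice stay constant.
The rule targets /ɖ/ (voiced retroflex stop), which sits before the trigger /q/ (uvular).
The voiced uvular stop is [ɢ], so /ɖ/ → [ɢ].

[ɟəɢqi]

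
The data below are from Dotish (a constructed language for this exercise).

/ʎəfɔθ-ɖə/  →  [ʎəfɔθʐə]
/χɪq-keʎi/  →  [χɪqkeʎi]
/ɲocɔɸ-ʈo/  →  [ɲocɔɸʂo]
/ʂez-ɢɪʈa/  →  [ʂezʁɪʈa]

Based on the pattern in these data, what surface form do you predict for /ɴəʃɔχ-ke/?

The data show progressive manner assimilation: /ɖ/ → [ʐ] after /θ/; /ʈ/ → [ʂ] after /ɸ/; /ɢ/ → [ʁ] after /z/. In each pair only manner changes, matching the preceding consonant, while place and voice stay constant.
Nothing changes in [χɪqkeʎi]: there the adjacent consonants already agree in manner (/k/ and /q/ are both stops), so this form is consistent with the same rule.
The rule targets /k/ (voiceless velar stop), which sits after the trigger /χ/ (fricative).
Changing only its manner to fricative gives [x] — the voiceless velar fricative.

[ɴəʃɔχxe]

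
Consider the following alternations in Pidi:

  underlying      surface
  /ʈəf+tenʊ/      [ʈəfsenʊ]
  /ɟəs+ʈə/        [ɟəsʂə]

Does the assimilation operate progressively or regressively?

The segment that alternates is /t/, which surfaces as [s] when adjacent to /f/.
The change stop → fricative matches the manner of the preceding /f/, identifying this as manner assimilation.
The same holds elsewhere in the data: /ʈ/ → [ʂ] after /s/ (stop → fricative, matching a fricative) — only manner changes, and always toward the preceding segment.
Since the segment that changes follows the conditioning segment, the assimilation is progressive.

progressive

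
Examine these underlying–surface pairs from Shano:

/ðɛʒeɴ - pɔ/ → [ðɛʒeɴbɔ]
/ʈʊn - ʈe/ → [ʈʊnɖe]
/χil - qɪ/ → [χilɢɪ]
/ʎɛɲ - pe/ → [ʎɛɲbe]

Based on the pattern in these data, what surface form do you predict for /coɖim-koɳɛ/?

[coɖimgoɳɛ]

The data show progressive voicing assimilation: /p/ → [b] after /ɴ/; /ʈ/ → [ɖ] after /n/; /q/ → [ɢ] after /l/; /p/ → [b] after /ɲ/. In each pair only voicing changes, matching the preceding consonant, while place and manner stay constant.
/k/ is a voiceless velar stop. The preceding trigger /m/ is voiced, so /k/ must become voiced as well.
A voiced velar stop is [g], so the surface segment is [g].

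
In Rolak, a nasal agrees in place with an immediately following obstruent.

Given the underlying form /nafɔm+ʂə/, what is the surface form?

The rule targets /m/ (voiced bilabial nasal), which sits before the trigger /ʂ/ (retroflex).
A voiced retroflex nasal is [ɳ], so the surface segment is [ɳ].

[nafɔɳʂə]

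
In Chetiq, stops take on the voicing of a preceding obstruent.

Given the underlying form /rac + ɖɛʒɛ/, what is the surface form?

[racʈɛʒɛ]

The rule targets /ɖ/ (voiced retroflex stop), which sits after the trigger /c/ (voiceless).
A voiceless retroflex stop is [ʈ], so the surface segment is [ʈ].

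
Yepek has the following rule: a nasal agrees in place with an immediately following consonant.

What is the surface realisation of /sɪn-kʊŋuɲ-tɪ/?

[sɪŋkʊŋuntɪ]

/n/ is a voiced alveolar nasal. The following trigger /k/ is velar, so /n/ must become velar as well.
A voiced velar nasal is [ŋ], so the surface segment is [ŋ].
The same rule applies at the second boundary: /ɲ/ → [n] next to /t/.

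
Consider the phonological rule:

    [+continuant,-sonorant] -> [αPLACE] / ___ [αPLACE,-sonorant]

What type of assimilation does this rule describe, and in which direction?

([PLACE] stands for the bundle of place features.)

The shared variable α links the value of the place features (abbreviated [PLACE]) on the target to the same value on the neighbouring segment, so place is the feature that assimilates.
Since the environment is written after the underscore, the trigger follows the target; the direction is regressive.

regressive place assimilation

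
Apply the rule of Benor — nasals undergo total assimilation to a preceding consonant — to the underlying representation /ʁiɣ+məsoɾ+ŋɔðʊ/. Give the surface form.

/m/ is the segment targeted by the rule; it sits immediately after /ɣ/, so it assimilates completely and surfaces as [ɣ].
The same rule applies at the second boundary: /ŋ/ → [ɾ] next to /ɾ/.

[ʁiɣɣəsoɾɾɔðʊ]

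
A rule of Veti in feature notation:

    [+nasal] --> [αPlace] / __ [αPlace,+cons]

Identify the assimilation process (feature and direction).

regressive place assimilation

The shared variable α links the value of the place features (abbreviated [Place]) on the target to the same value on the neighbouring segment, so place is the feature that assimilates.
Since the environment is written after the underscore, the trigger follows the target; the direction is regressive.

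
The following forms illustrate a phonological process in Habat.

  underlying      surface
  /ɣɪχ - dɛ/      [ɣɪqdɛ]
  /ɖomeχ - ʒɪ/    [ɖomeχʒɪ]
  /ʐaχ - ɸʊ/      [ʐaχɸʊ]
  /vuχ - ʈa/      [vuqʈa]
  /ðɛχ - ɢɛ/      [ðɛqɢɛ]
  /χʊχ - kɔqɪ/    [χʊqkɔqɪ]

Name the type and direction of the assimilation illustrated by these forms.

The segment that alternates is /χ/, which surfaces as [q] when adjacent to /d/.
/χ/ is a fricative while /d/ is a stop; the output [q] is a stop, matching the trigger — so the feature that spreads is manner.
Place and voice are unchanged, so the assimilation is partial, not total.
The same holds elsewhere in the data: /χ/ → [q] before /ʈ/ (fricative → stop, matching a stop); /χ/ → [q] before /ɢ/ (fricative → stop, matching a stop); /χ/ → [q] before /k/ (fricative → stop, matching a stop) — only manner changes, and always toward the following segment.
No alternation appears in [ɖomeχʒɪ], [ʐaχɸʊ]: there the adjacent consonants already agree in manner (/χ/ and /ʒ/ are both fricatives; /χ/ and /ɸ/ are both fricatives), so these forms are consistent with the same rule.
The trigger is the following segment, so the direction is regressive (anticipatory).

regressive manner assimilation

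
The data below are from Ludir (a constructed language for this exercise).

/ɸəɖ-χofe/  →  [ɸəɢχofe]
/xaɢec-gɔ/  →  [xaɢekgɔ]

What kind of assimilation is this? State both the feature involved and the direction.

Underlying /ɖ/ is realised as [ɢ] next to /χ/; /χ/ itself does not change.
/ɖ/ is retroflex while /χ/ is uvular; the output [ɢ] is uvular, matching the trigger — so the feature that spreads is place.
Manner and voice are unchanged, so the assimilation is partial, not total.
Checking the remaining alternation: /c/ → [k] before /g/ (palatal → velar, matching velar) — only place changes, and always toward the following segment.
The trigger is the following segment, so the direction is regressive (anticipatory).

regressive place assimilation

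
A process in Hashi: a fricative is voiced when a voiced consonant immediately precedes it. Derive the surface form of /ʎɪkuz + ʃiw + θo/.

/ʃ/ is a voiceless postalveolar fricative. The preceding trigger /z/ is voiced, so /ʃ/ must become voiced as well.
The voiced postalveolar fricative is [ʒ], so /ʃ/ → [ʒ].
At the second juncture, /θ/ likewise becomes [ð] adjacent to /w/.

[ʎɪkuzʒiwðo]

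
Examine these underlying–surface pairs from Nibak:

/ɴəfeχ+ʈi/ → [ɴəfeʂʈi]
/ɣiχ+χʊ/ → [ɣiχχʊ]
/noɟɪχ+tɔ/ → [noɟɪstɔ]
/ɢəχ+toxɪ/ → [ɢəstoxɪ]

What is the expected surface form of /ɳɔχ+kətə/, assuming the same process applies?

[ɳɔxkətə]

The data show regressive place assimilation: /χ/ → [ʂ] before /ʈ/; /χ/ → [s] before /t/. In each pair only place changes, matching the following consonant, while manner and voice stay constant.
No alternation appears in [ɣiχχʊ]: there the adjacent consonants already agree in place (/χ/ and /χ/ are both uvular), so this form is consistent with the same rule.
/χ/ is a voiceless uvular fricative. The following trigger /k/ is velar, so /χ/ must become velar as well.
A voiceless velar fricative is [x], so the surface segment is [x].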